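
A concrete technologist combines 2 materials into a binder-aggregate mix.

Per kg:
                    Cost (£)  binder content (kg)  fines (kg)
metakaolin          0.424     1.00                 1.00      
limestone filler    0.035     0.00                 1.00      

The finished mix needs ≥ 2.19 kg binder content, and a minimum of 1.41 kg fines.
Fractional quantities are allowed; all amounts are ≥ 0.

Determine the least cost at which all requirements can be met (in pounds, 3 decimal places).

£0.929

This is a linear program. Let x1 = kg of metakaolin, x2 = kg of limestone filler.
Minimise 0.424x1 + 0.035x2 s.t.:
  1x1 ≥ 2.19   (binder content)
  1x1 + 1x2 ≥ 1.41   (fines)
  x1, x2 ≥ 0.
The minimum-cost mix takes nothing from limestone filler — only metakaolin. The binder content requirement is met with equality.
That vertex is x1 = 2.19.
Objective = 0.424·2.19 = 0.92856.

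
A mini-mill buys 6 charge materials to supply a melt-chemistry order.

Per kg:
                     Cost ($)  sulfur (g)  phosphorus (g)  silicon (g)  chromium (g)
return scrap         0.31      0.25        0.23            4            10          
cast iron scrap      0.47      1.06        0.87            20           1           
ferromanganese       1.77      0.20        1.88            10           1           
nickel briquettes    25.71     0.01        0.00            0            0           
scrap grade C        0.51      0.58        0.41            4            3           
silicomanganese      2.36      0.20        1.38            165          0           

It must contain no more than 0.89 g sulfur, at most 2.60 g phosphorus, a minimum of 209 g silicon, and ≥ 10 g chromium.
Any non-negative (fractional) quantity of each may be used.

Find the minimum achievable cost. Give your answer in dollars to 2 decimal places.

Treat it as an LP. Let x1 = kg of return scrap, x2 = kg of cast iron scrap, x3 = kg of ferromanganese, x4 = kg of nickel briquettes, x5 = kg of scrap grade C, x6 = kg of silicomanganese.
min 0.31x1 + 0.47x2 + 1.77x3 + 25.71x4 + 0.51x5 + 2.36x6 s.t.:
  0.25x1 + 1.06x2 + 0.2x3 + 0.01x4 + 0.58x5 + 0.2x6 ≤ 0.89   (sulfur)
  0.23x1 + 0.87x2 + 1.88x3 + 0.41x5 + 1.38x6 ≤ 2.6   (phosphorus)
  4x1 + 20x2 + 10x3 + 4x5 + 165x6 ≥ 209   (silicon)
  10x1 + 1x2 + 1x3 + 3x5 ≥ 10   (chromium)
  x1, x2, x3, x4, x5, x6 ≥ 0.
The optimal basis is {return scrap, silicomanganese}; cast iron scrap, ferromanganese, nickel briquettes, scrap grade C drop out. Binding constraints: silicon and chromium.
Optimal quantities: return scrap = 1 kg, silicomanganese = 1.242 kg.
Total cost: 0.31·1 + 2.36·1.242 = 3.2411.

$3.24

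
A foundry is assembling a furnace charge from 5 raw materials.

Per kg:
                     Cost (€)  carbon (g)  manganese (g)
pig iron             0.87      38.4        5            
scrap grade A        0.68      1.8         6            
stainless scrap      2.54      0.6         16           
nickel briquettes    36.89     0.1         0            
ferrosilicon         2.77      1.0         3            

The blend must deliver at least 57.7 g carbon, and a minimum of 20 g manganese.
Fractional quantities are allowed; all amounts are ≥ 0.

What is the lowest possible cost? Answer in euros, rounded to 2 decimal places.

€2.69

Let x1 = kg of pig iron, x2 = kg of scrap grade A, x3 = kg of stainless scrap, x4 = kg of nickel briquettes, x5 = kg of ferrosilicon.
Minimize 0.87x1 + 0.68x2 + 2.54x3 + 36.89x4 + 2.77x5 subject to:
  38.4x1 + 1.8x2 + 0.6x3 + 0.1x4 + 1x5 ≥ 57.7   (carbon)
  5x1 + 6x2 + 16x3 + 3x5 ≥ 20   (manganese)
  x1, x2, x3, x4, x5 ≥ 0.
At the optimum only pig iron, scrap grade A are positive (stainless scrap, nickel briquettes, ferrosilicon = 0). There the carbon and manganese constraints are tight.
Solving gives x1 = 1.401, x2 = 2.166.
Objective = 0.87·1.401 + 0.68·2.166 = 2.6918.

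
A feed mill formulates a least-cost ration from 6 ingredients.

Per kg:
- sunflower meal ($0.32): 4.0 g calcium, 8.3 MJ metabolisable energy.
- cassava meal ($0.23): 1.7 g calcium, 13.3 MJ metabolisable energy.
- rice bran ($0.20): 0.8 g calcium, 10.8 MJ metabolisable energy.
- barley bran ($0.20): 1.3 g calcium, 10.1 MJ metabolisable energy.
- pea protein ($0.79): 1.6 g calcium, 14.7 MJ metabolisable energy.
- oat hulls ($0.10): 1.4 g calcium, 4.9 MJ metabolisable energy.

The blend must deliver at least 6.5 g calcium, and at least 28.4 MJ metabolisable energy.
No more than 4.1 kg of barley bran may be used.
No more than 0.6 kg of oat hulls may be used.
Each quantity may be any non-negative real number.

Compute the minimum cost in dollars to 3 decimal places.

$0.645

This is a linear program. Let x1 = kg of sunflower meal, x2 = kg of cassava meal, x3 = kg of rice bran, x4 = kg of barley bran, x5 = kg of pea protein, x6 = kg of oat hulls.
Minimize 0.32x1 + 0.23x2 + 0.2x3 + 0.2x4 + 0.79x5 + 0.1x6 subject to:
  4x1 + 1.7x2 + 0.8x3 + 1.3x4 + 1.6x5 + 1.4x6 ≥ 6.5   (calcium)
  8.3x1 + 13.3x2 + 10.8x3 + 10.1x4 + 14.7x5 + 4.9x6 ≥ 28.4   (metabolisable energy)
  x4 ≤ 4.1
  x6 ≤ 0.6
  x1, x2, x3, x4, x5, x6 ≥ 0.
At the optimum only sunflower meal, cassava meal, oat hulls are positive (rice bran, barley bran, pea protein = 0). Binding constraints: calcium, metabolisable energy, the oat hulls cap.
That vertex is x1 = 0.8185, x2 = 1.403, x6 = 0.6.
Hence cost = 0.32·0.8185 + 0.23·1.403 + 0.1·0.6 = $0.64461.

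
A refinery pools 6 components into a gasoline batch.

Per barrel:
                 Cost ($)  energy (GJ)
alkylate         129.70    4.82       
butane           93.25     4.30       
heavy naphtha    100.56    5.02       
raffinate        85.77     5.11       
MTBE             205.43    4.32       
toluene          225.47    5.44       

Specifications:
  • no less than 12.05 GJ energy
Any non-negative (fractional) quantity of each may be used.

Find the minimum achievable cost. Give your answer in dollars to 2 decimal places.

$202.26

Let x1 = barrels of alkylate, x2 = barrels of butane, x3 = barrels of heavy naphtha, x4 = barrels of raffinate, x5 = barrels of MTBE, x6 = barrels of toluene.
Minimise 129.7x1 + 93.25x2 + 100.56x3 + 85.77x4 + 205.43x5 + 225.47x6 s.t.:
  4.82x1 + 4.3x2 + 5.02x3 + 5.11x4 + 4.32x5 + 5.44x6 ≥ 12.05   (energy)
  x1, x2, x3, x4, x5, x6 ≥ 0.
The minimum-cost mix takes nothing from alkylate, butane, heavy naphtha, MTBE, toluene — only raffinate. The energy requirement is met with equality.
So raffinate = 2.35812 barrels.
Cost = 85.77·2.35812 = 202.2560.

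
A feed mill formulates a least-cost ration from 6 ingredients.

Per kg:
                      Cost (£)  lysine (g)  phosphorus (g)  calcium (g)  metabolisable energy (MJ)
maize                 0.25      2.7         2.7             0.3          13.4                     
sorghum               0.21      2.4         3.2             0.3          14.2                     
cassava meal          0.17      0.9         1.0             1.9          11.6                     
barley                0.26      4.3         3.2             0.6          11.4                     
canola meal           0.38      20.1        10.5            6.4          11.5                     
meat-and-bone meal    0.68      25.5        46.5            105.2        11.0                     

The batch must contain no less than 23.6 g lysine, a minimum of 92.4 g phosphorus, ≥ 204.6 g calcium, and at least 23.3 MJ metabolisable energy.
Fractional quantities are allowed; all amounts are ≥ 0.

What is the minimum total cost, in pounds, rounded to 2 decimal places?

This is a linear program. Let x1 = kg of maize, x2 = kg of sorghum, x3 = kg of cassava meal, x4 = kg of barley, x5 = kg of canola meal, x6 = kg of meat-and-bone meal.
min 0.25x1 + 0.21x2 + 0.17x3 + 0.26x4 + 0.38x5 + 0.68x6 s.t.:
  2.7x1 + 2.4x2 + 0.9x3 + 4.3x4 + 20.1x5 + 25.5x6 ≥ 23.6   (lysine)
  2.7x1 + 3.2x2 + 1x3 + 3.2x4 + 10.5x5 + 46.5x6 ≥ 92.4   (phosphorus)
  0.3x1 + 0.3x2 + 1.9x3 + 0.6x4 + 6.4x5 + 105.2x6 ≥ 204.6   (calcium)
  13.4x1 + 14.2x2 + 11.6x3 + 11.4x4 + 11.5x5 + 11x6 ≥ 23.3   (metabolisable energy)
  x1, x2, x3, x4, x5, x6 ≥ 0.
The cheapest feasible vertex uses only sorghum, meat-and-bone meal; maize, cassava meal, barley, canola meal are not used. There the phosphorus and metabolisable energy constraints are tight.
Solving gives x2 = 0.1073, x6 = 1.98.
Cost = 0.21·0.1073 + 0.68·1.98 = 1.3689.

£1.37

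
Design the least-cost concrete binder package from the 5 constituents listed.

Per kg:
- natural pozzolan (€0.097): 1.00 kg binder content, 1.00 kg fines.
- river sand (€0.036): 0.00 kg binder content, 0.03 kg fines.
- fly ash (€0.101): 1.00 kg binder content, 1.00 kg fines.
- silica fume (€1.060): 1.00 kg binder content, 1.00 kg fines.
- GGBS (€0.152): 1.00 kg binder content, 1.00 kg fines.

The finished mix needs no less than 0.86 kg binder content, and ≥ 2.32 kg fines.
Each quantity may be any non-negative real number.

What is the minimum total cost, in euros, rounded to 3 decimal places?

Set it up as a linear program. Let x1 = kg of natural pozzolan, x2 = kg of river sand, x3 = kg of fly ash, x4 = kg of silica fume, x5 = kg of GGBS.
Minimise 0.097x1 + 0.036x2 + 0.101x3 + 1.06x4 + 0.152x5 subject to:
  1x1 + 1x3 + 1x4 + 1x5 ≥ 0.86   (binder content)
  1x1 + 0.03x2 + 1x3 + 1x4 + 1x5 ≥ 2.32   (fines)
  x1, x2, x3, x4, x5 ≥ 0.
At the optimum only natural pozzolan is positive (river sand, fly ash, silica fume, GGBS = 0). There the fines constraint is tight.
Solving gives x1 = 2.32.
Total cost: 0.097·2.32 = 0.22504.

€0.225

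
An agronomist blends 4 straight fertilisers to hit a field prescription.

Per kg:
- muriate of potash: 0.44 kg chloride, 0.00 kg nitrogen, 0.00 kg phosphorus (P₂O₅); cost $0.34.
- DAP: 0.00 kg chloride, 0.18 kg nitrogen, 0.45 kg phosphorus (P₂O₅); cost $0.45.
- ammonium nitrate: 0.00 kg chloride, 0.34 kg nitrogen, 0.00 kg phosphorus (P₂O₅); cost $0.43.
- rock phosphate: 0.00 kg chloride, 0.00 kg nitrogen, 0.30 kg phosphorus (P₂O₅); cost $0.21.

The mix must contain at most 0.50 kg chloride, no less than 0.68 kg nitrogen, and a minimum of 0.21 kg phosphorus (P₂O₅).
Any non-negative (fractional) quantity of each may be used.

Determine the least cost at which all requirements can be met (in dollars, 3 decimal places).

$0.964

Let x1 = kg of muriate of potash, x2 = kg of DAP, x3 = kg of ammonium nitrate, x4 = kg of rock phosphate.
Minimize 0.34x1 + 0.45x2 + 0.43x3 + 0.21x4 subject to:
  0.44x1 ≤ 0.5   (chloride)
  0.18x2 + 0.34x3 ≥ 0.68   (nitrogen)
  0.45x2 + 0.3x4 ≥ 0.21   (phosphorus (P₂O₅))
  x1, x2, x3, x4 ≥ 0.
At the optimum only DAP, ammonium nitrate are positive (muriate of potash, rock phosphate = 0). The nitrogen and phosphorus (P₂O₅) requirements are met with equality.
So DAP = 0.4667 kg, ammonium nitrate = 1.753 kg.
Cost = 0.45·0.4667 + 0.43·1.753 = 0.96381.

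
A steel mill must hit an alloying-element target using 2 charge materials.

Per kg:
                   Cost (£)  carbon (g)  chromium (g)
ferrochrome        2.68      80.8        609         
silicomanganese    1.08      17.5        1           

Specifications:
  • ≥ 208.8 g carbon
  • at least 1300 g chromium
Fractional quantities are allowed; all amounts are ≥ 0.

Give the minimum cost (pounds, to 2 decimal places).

£6.93

This is a linear program. Let x1 = kg of ferrochrome, x2 = kg of silicomanganese.
Minimise 2.68x1 + 1.08x2 with:
  80.8x1 + 17.5x2 ≥ 208.8   (carbon)
  609x1 + 1x2 ≥ 1300   (chromium)
  x1, x2 ≥ 0.
At the optimum only ferrochrome is positive (silicomanganese = 0). Binding constraint: carbon.
So ferrochrome = 2.584 kg.
Total cost: 2.68·2.584 = 6.9251.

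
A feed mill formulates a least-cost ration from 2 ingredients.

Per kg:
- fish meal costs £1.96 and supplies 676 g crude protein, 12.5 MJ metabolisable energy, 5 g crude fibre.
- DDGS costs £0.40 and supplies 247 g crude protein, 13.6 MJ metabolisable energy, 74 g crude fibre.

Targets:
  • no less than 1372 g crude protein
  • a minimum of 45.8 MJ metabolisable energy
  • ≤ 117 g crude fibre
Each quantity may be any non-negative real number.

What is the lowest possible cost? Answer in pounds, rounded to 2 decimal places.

£4.69

Set it up as a linear program. Let x1 = kg of fish meal, x2 = kg of DDGS.
min 1.96x1 + 0.4x2 with:
  676x1 + 247x2 ≥ 1372   (crude protein)
  12.5x1 + 13.6x2 ≥ 45.8   (metabolisable energy)
  5x1 + 74x2 ≤ 117   (crude fibre)
  x1, x2 ≥ 0.
Both inputs are positive at the optimum. Binding constraints: metabolisable energy and crude fibre.
Solving gives x1 = 2.098, x2 = 1.439.
Total cost: 1.96·2.098 + 0.4·1.439 = 4.6877.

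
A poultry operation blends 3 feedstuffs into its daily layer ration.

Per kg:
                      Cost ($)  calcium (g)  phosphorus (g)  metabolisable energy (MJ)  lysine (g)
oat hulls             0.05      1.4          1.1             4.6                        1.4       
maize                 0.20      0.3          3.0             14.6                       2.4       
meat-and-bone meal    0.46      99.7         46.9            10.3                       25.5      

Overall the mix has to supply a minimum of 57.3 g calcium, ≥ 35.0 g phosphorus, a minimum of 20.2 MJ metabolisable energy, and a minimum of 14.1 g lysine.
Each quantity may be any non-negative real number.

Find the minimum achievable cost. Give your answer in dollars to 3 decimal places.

Treat it as an LP. Let x1 = kg of oat hulls, x2 = kg of maize, x3 = kg of meat-and-bone meal.
Minimize 0.05x1 + 0.2x2 + 0.46x3 s.t.:
  1.4x1 + 0.3x2 + 99.7x3 ≥ 57.3   (calcium)
  1.1x1 + 3x2 + 46.9x3 ≥ 35   (phosphorus)
  4.6x1 + 14.6x2 + 10.3x3 ≥ 20.2   (metabolisable energy)
  1.4x1 + 2.4x2 + 25.5x3 ≥ 14.1   (lysine)
  x1, x2, x3 ≥ 0.
At the optimum only oat hulls, meat-and-bone meal are positive (maize = 0). There the phosphorus and metabolisable energy constraints are tight.
So oat hulls = 2.871 kg, meat-and-bone meal = 0.6789 kg.
Cost = 0.05·2.871 + 0.46·0.6789 = 0.45584.

$0.456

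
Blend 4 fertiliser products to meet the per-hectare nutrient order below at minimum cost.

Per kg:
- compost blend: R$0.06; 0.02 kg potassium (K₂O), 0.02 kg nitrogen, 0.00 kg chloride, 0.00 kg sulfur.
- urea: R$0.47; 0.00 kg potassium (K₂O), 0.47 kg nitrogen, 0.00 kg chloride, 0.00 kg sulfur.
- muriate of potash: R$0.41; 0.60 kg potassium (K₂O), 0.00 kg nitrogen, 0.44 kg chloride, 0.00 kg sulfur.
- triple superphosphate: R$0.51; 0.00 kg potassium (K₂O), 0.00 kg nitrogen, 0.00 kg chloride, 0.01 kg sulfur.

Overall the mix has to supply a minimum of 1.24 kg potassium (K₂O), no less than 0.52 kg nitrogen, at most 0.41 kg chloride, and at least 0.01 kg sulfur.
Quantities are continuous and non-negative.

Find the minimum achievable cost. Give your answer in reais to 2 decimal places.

R$2.93

Let x1 = kg of compost blend, x2 = kg of urea, x3 = kg of muriate of potash, x4 = kg of triple superphosphate.
Minimise 0.06x1 + 0.47x2 + 0.41x3 + 0.51x4 s.t.:
  0.02x1 + 0.6x3 ≥ 1.24   (potassium (K₂O))
  0.02x1 + 0.47x2 ≥ 0.52   (nitrogen)
  0.44x3 ≤ 0.41   (chloride)
  0.01x4 ≥ 0.01   (sulfur)
  x1, x2, x3, x4 ≥ 0.
The minimum-cost mix takes nothing from urea — only compost blend, muriate of potash, triple superphosphate. There the potassium (K₂O), chloride, sulfur constraints are tight.
Solving gives x1 = 34.045, x3 = 0.93182, x4 = 1.
Objective = 0.06·34.045 + 0.41·0.93182 + 0.51·1 = 2.9347.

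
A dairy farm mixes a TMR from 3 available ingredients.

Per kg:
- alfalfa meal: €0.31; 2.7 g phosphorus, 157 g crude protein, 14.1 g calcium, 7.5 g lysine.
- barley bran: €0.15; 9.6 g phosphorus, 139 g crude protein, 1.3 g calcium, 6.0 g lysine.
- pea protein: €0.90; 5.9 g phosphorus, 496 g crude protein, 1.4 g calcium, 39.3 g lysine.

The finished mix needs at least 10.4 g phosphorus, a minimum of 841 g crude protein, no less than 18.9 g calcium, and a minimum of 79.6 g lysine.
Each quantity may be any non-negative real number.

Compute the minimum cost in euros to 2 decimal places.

This is a linear program. Let x1 = kg of alfalfa meal, x2 = kg of barley bran, x3 = kg of pea protein.
Minimise 0.31x1 + 0.15x2 + 0.9x3 subject to:
  2.7x1 + 9.6x2 + 5.9x3 ≥ 10.4   (phosphorus)
  157x1 + 139x2 + 496x3 ≥ 841   (crude protein)
  14.1x1 + 1.3x2 + 1.4x3 ≥ 18.9   (calcium)
  7.5x1 + 6x2 + 39.3x3 ≥ 79.6   (lysine)
  x1, x2, x3 ≥ 0.
The minimum-cost mix takes nothing from barley bran — only alfalfa meal, pea protein. There the calcium and lysine constraints are tight.
Optimal quantities: alfalfa meal = 1.161 kg, pea protein = 1.804 kg.
Objective = 0.31·1.161 + 0.9·1.804 = 1.9835.

€1.98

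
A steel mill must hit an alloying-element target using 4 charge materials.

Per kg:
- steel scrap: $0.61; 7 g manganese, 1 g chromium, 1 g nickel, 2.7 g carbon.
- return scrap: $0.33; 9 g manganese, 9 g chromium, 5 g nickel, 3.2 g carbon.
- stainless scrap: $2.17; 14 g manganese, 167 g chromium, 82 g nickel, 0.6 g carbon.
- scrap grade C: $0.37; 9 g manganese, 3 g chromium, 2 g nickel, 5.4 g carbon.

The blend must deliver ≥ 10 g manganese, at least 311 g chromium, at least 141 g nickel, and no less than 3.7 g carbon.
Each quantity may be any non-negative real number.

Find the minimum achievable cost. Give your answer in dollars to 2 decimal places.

This is a linear program. Let x1 = kg of steel scrap, x2 = kg of return scrap, x3 = kg of stainless scrap, x4 = kg of scrap grade C.
Minimize 0.61x1 + 0.33x2 + 2.17x3 + 0.37x4 subject to:
  7x1 + 9x2 + 14x3 + 9x4 ≥ 10   (manganese)
  1x1 + 9x2 + 167x3 + 3x4 ≥ 311   (chromium)
  1x1 + 5x2 + 82x3 + 2x4 ≥ 141   (nickel)
  2.7x1 + 3.2x2 + 0.6x3 + 5.4x4 ≥ 3.7   (carbon)
  x1, x2, x3, x4 ≥ 0.
The cheapest feasible vertex uses only stainless scrap, scrap grade C; steel scrap, return scrap are not used. There the chromium and carbon constraints are tight.
Optimal quantities: stainless scrap = 1.854 kg, scrap grade C = 0.4792 kg.
Objective = 2.17·1.854 + 0.37·0.4792 = 4.2005.

$4.20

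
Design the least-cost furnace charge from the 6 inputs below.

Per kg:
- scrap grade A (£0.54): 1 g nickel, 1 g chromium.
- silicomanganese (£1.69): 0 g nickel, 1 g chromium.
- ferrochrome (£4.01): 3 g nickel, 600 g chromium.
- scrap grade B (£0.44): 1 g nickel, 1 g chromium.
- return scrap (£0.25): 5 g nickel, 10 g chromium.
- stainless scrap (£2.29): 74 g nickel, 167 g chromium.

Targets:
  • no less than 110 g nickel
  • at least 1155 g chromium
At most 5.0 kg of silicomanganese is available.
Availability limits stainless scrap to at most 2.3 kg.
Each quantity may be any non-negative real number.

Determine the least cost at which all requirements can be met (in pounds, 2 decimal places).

£9.39

Treat it as an LP. Let x1 = kg of scrap grade A, x2 = kg of silicomanganese, x3 = kg of ferrochrome, x4 = kg of scrap grade B, x5 = kg of return scrap, x6 = kg of stainless scrap.
Minimize 0.54x1 + 1.69x2 + 4.01x3 + 0.44x4 + 0.25x5 + 2.29x6 with:
  1x1 + 3x3 + 1x4 + 5x5 + 74x6 ≥ 110   (nickel)
  1x1 + 1x2 + 600x3 + 1x4 + 10x5 + 167x6 ≥ 1155   (chromium)
  x2 ≤ 5
  x6 ≤ 2.3
  x1, x2, x3, x4, x5, x6 ≥ 0.
The optimal basis is {ferrochrome, stainless scrap}; scrap grade A, silicomanganese, scrap grade B, return scrap drop out. The nickel and chromium requirements are met with equality.
Solving gives x3 = 1.529, x6 = 1.425.
Hence cost = 4.01·1.529 + 2.29·1.425 = £9.3945.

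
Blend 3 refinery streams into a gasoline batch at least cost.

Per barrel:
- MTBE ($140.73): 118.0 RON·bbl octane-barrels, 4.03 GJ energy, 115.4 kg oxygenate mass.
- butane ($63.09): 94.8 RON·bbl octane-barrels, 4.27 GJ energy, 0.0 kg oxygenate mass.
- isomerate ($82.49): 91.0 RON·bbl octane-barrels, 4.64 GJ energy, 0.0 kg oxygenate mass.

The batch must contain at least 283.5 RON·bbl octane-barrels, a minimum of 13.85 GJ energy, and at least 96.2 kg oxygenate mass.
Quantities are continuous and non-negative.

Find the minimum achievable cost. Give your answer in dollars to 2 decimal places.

$272.31

Let x1 = barrels of MTBE, x2 = barrels of butane, x3 = barrels of isomerate.
min 140.73x1 + 63.09x2 + 82.49x3 subject to:
  118x1 + 94.8x2 + 91x3 ≥ 283.5   (octane-barrels)
  4.03x1 + 4.27x2 + 4.64x3 ≥ 13.85   (energy)
  115.4x1 ≥ 96.2   (oxygenate mass)
  x1, x2, x3 ≥ 0.
The optimal basis is {MTBE, butane}; isomerate drops out. Binding constraints: energy and oxygenate mass.
Solving gives x1 = 0.83362, x2 = 2.4568.
Cost = 140.73·0.83362 + 63.09·2.4568 = 272.3149.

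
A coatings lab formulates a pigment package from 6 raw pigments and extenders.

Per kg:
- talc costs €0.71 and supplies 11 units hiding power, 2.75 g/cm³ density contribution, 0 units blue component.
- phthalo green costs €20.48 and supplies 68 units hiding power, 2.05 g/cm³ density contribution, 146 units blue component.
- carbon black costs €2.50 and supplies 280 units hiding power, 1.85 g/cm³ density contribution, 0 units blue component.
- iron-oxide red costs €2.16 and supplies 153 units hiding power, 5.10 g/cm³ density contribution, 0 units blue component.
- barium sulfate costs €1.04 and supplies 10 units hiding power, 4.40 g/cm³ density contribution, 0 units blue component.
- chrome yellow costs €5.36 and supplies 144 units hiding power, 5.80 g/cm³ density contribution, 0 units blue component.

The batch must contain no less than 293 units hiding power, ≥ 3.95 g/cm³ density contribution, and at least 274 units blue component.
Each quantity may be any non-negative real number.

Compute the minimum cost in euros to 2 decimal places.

Let x1 = kg of talc, x2 = kg of phthalo green, x3 = kg of carbon black, x4 = kg of iron-oxide red, x5 = kg of barium sulfate, x6 = kg of chrome yellow.
Minimize 0.71x1 + 20.48x2 + 2.5x3 + 2.16x4 + 1.04x5 + 5.36x6 subject to:
  11x1 + 68x2 + 280x3 + 153x4 + 10x5 + 144x6 ≥ 293   (hiding power)
  2.75x1 + 2.05x2 + 1.85x3 + 5.1x4 + 4.4x5 + 5.8x6 ≥ 3.95   (density contribution)
  146x2 ≥ 274   (blue component)
  x1, x2, x3, x4, x5, x6 ≥ 0.
At the optimum only phthalo green, carbon black are positive (talc, iron-oxide red, barium sulfate, chrome yellow = 0). There the hiding power and blue component constraints are tight.
That vertex is x2 = 1.8767, x3 = 0.59066.
Hence cost = 20.48·1.8767 + 2.5·0.59066 = €39.9115.

€39.91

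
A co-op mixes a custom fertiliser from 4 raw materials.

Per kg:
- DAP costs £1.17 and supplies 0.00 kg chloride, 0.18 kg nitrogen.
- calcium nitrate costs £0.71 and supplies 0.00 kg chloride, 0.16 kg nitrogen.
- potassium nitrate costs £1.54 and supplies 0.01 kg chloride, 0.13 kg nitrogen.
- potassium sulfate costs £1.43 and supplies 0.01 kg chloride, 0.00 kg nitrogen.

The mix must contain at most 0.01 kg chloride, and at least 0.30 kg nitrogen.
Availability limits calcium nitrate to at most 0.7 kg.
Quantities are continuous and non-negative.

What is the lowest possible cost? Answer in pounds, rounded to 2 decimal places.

Set it up as a linear program. Let x1 = kg of DAP, x2 = kg of calcium nitrate, x3 = kg of potassium nitrate, x4 = kg of potassium sulfate.
min 1.17x1 + 0.71x2 + 1.54x3 + 1.43x4 with:
  0.01x3 + 0.01x4 ≤ 0.01   (chloride)
  0.18x1 + 0.16x2 + 0.13x3 ≥ 0.3   (nitrogen)
  x2 ≤ 0.7
  x1, x2, x3, x4 ≥ 0.
The optimal basis is {DAP, calcium nitrate}; potassium nitrate, potassium sulfate drop out. Binding constraints: nitrogen and the calcium nitrate cap.
That vertex is x1 = 1.044, x2 = 0.7.
Cost = 1.17·1.044 + 0.71·0.7 = 1.7185.

£1.72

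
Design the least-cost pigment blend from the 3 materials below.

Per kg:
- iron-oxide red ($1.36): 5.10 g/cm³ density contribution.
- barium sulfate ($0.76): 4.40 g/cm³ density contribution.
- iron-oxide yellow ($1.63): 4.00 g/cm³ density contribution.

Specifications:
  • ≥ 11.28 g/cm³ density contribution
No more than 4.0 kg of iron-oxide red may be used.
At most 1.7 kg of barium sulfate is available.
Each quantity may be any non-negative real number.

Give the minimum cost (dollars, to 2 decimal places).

This is a linear program. Let x1 = kg of iron-oxide red, x2 = kg of barium sulfate, x3 = kg of iron-oxide yellow.
Minimize 1.36x1 + 0.76x2 + 1.63x3 with:
  5.1x1 + 4.4x2 + 4x3 ≥ 11.28   (density contribution)
  x1 ≤ 4
  x2 ≤ 1.7
  x1, x2, x3 ≥ 0.
The minimum-cost mix takes nothing from iron-oxide yellow — only iron-oxide red, barium sulfate. The density contribution and the barium sulfate cap requirements are met with equality.
That vertex is x1 = 0.7451, x2 = 1.7.
Cost = 1.36·0.7451 + 0.76·1.7 = 2.3053.

$2.31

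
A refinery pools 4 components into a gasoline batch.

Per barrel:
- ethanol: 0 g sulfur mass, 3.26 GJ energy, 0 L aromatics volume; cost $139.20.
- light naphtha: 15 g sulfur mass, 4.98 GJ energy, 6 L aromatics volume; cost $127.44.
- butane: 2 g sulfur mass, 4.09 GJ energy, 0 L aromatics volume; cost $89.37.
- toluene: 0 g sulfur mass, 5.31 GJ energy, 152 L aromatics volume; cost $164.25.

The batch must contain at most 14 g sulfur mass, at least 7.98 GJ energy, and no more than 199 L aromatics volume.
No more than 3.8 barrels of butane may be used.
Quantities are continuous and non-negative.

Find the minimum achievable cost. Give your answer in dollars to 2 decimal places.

Set it up as a linear program. Let x1 = barrels of ethanol, x2 = barrels of light naphtha, x3 = barrels of butane, x4 = barrels of toluene.
min 139.2x1 + 127.44x2 + 89.37x3 + 164.25x4 with:
  15x2 + 2x3 ≤ 14   (sulfur mass)
  3.26x1 + 4.98x2 + 4.09x3 + 5.31x4 ≥ 7.98   (energy)
  6x2 + 152x4 ≤ 199   (aromatics volume)
  x3 ≤ 3.8
  x1, x2, x3, x4 ≥ 0.
The minimum-cost mix takes nothing from ethanol, light naphtha, toluene — only butane. Binding constraint: energy.
That vertex is x3 = 1.9511.
Hence cost = 89.37·1.9511 = $174.3698.

$174.37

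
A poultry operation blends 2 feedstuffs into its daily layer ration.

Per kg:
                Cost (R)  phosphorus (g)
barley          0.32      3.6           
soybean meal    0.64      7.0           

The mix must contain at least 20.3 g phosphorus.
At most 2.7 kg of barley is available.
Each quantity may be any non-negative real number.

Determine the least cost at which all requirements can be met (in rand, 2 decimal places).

Let x1 = kg of barley, x2 = kg of soybean meal.
Minimize 0.32x1 + 0.64x2 with:
  3.6x1 + 7x2 ≥ 20.3   (phosphorus)
  x1 ≤ 2.7
  x1, x2 ≥ 0.
Both inputs are positive at the optimum. There the phosphorus and the barley cap constraints are tight.
Optimal quantities: barley = 2.7 kg, soybean meal = 1.511 kg.
Total cost: 0.32·2.7 + 0.64·1.511 = 1.8310.

R1.83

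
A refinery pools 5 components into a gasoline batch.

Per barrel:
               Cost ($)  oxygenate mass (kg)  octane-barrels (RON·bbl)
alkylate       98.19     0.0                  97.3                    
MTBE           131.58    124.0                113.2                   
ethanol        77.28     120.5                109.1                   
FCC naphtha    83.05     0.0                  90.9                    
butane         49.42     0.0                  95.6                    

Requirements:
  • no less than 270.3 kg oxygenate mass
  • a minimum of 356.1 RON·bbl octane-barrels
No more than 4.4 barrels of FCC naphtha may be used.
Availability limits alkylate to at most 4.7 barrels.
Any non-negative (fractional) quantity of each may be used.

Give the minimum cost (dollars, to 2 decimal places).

Set it up as a linear program. Let x1 = barrels of alkylate, x2 = barrels of MTBE, x3 = barrels of ethanol, x4 = barrels of FCC naphtha, x5 = barrels of butane.
min 98.19x1 + 131.58x2 + 77.28x3 + 83.05x4 + 49.42x5 subject to:
  124x2 + 120.5x3 ≥ 270.3   (oxygenate mass)
  97.3x1 + 113.2x2 + 109.1x3 + 90.9x4 + 95.6x5 ≥ 356.1   (octane-barrels)
  x4 ≤ 4.4
  x1 ≤ 4.7
  x1, x2, x3, x4, x5 ≥ 0.
At the optimum only ethanol, butane are positive (alkylate, MTBE, FCC naphtha = 0). Binding constraints: oxygenate mass and octane-barrels.
So ethanol = 2.24315 barrels, butane = 1.16498 barrels.
Total cost: 77.28·2.24315 + 49.42·1.16498 = 230.9239.

$230.92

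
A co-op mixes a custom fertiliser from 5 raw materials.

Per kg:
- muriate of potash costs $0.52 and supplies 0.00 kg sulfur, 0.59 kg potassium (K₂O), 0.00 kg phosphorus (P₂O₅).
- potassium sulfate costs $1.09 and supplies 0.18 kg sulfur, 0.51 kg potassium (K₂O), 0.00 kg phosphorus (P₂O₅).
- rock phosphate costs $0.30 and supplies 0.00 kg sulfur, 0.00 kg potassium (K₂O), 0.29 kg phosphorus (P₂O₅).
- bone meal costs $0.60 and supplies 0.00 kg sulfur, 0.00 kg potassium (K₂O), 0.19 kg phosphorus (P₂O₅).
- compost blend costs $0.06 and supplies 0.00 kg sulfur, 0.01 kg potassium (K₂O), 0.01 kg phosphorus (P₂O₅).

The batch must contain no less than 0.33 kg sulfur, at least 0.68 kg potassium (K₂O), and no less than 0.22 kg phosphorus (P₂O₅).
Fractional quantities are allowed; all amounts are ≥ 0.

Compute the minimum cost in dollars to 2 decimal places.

Set it up as a linear program. Let x1 = kg of muriate of potash, x2 = kg of potassium sulfate, x3 = kg of rock phosphate, x4 = kg of bone meal, x5 = kg of compost blend.
min 0.52x1 + 1.09x2 + 0.3x3 + 0.6x4 + 0.06x5 with:
  0.18x2 ≥ 0.33   (sulfur)
  0.59x1 + 0.51x2 + 0.01x5 ≥ 0.68   (potassium (K₂O))
  0.29x3 + 0.19x4 + 0.01x5 ≥ 0.22   (phosphorus (P₂O₅))
  x1, x2, x3, x4, x5 ≥ 0.
At the optimum only potassium sulfate, rock phosphate are positive (muriate of potash, bone meal, compost blend = 0). The sulfur and phosphorus (P₂O₅) requirements are met with equality.
Optimal quantities: potassium sulfate = 1.833 kg, rock phosphate = 0.7586 kg.
Hence cost = 1.09·1.833 + 0.3·0.7586 = $2.2256.

$2.23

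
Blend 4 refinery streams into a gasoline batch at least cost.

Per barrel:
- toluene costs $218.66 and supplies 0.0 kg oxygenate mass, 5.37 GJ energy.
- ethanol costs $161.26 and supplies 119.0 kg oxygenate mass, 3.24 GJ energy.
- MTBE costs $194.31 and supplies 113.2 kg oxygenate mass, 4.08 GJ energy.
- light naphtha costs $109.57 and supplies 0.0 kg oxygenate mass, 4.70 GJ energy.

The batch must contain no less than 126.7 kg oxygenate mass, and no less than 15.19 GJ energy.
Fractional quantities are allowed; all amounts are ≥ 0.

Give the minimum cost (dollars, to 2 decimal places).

Let x1 = barrels of toluene, x2 = barrels of ethanol, x3 = barrels of MTBE, x4 = barrels of light naphtha.
min 218.66x1 + 161.26x2 + 194.31x3 + 109.57x4 s.t.:
  119x2 + 113.2x3 ≥ 126.7   (oxygenate mass)
  5.37x1 + 3.24x2 + 4.08x3 + 4.7x4 ≥ 15.19   (energy)
  x1, x2, x3, x4 ≥ 0.
The cheapest feasible vertex uses only ethanol, light naphtha; toluene, MTBE are not used. There the oxygenate mass and energy constraints are tight.
Optimal quantities: ethanol = 1.0647 barrels, light naphtha = 2.4979 barrels.
Cost = 161.26·1.0647 + 109.57·2.4979 = 445.3884.

$445.39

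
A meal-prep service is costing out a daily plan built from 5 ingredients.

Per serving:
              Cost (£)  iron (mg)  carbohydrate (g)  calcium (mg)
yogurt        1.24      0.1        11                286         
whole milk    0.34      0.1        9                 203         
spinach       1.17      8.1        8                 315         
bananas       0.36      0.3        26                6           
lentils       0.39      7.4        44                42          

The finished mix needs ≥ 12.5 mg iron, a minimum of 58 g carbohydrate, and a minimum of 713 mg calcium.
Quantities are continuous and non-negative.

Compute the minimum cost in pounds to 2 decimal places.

£1.72

Treat it as an LP. Let x1 = servings of yogurt, x2 = servings of whole milk, x3 = servings of spinach, x4 = servings of bananas, x5 = servings of lentils.
min 1.24x1 + 0.34x2 + 1.17x3 + 0.36x4 + 0.39x5 with:
  0.1x1 + 0.1x2 + 8.1x3 + 0.3x4 + 7.4x5 ≥ 12.5   (iron)
  11x1 + 9x2 + 8x3 + 26x4 + 44x5 ≥ 58   (carbohydrate)
  286x1 + 203x2 + 315x3 + 6x4 + 42x5 ≥ 713   (calcium)
  x1, x2, x3, x4, x5 ≥ 0.
The optimal basis is {whole milk, lentils}; yogurt, spinach, bananas drop out. Binding constraints: iron and calcium.
Optimal quantities: whole milk = 3.172 servings, lentils = 1.646 servings.
Cost = 0.34·3.172 + 0.39·1.646 = 1.7204.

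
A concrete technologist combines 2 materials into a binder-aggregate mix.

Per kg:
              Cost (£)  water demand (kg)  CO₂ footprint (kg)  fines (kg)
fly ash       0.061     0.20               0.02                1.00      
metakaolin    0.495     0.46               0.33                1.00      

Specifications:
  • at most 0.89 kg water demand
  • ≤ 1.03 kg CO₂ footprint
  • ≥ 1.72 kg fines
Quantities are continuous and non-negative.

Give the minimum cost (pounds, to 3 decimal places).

This is a linear program. Let x1 = kg of fly ash, x2 = kg of metakaolin.
min 0.061x1 + 0.495x2 with:
  0.2x1 + 0.46x2 ≤ 0.89   (water demand)
  0.02x1 + 0.33x2 ≤ 1.03   (CO₂ footprint)
  1x1 + 1x2 ≥ 1.72   (fines)
  x1, x2 ≥ 0.
At the optimum only fly ash is positive (metakaolin = 0). The fines requirement is met with equality.
Solving gives x1 = 1.72.
Hence cost = 0.061·1.72 = £0.10492.

£0.105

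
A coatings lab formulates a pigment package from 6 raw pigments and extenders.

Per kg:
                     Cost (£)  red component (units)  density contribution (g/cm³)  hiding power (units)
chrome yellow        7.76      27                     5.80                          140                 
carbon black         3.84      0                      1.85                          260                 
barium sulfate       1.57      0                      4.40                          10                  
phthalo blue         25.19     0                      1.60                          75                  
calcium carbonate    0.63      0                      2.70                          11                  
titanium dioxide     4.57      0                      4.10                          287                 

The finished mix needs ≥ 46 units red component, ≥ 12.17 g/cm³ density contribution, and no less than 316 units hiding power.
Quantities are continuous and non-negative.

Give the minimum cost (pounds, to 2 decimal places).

£14.67

Let x1 = kg of chrome yellow, x2 = kg of carbon black, x3 = kg of barium sulfate, x4 = kg of phthalo blue, x5 = kg of calcium carbonate, x6 = kg of titanium dioxide.
Minimize 7.76x1 + 3.84x2 + 1.57x3 + 25.19x4 + 0.63x5 + 4.57x6 subject to:
  27x1 ≥ 46   (red component)
  5.8x1 + 1.85x2 + 4.4x3 + 1.6x4 + 2.7x5 + 4.1x6 ≥ 12.17   (density contribution)
  140x1 + 260x2 + 10x3 + 75x4 + 11x5 + 287x6 ≥ 316   (hiding power)
  x1, x2, x3, x4, x5, x6 ≥ 0.
The cheapest feasible vertex uses only chrome yellow, calcium carbonate, titanium dioxide; carbon black, barium sulfate, phthalo blue are not used. There the red component, density contribution, hiding power constraints are tight.
Solving gives x1 = 1.704, x5 = 0.4647, x6 = 0.2522.
Hence cost = 7.76·1.704 + 0.63·0.4647 + 4.57·0.2522 = £14.6684.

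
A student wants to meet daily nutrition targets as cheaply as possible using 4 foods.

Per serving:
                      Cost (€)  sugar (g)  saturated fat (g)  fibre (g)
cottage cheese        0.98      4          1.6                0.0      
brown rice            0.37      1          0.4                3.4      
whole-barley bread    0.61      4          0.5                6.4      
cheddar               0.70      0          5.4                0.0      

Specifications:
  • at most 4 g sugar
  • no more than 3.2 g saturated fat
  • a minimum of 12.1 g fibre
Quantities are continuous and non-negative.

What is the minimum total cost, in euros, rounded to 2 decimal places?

€1.30

Set it up as a linear program. Let x1 = servings of cottage cheese, x2 = servings of brown rice, x3 = servings of whole-barley bread, x4 = servings of cheddar.
min 0.98x1 + 0.37x2 + 0.61x3 + 0.7x4 with:
  4x1 + 1x2 + 4x3 ≤ 4   (sugar)
  1.6x1 + 0.4x2 + 0.5x3 + 5.4x4 ≤ 3.2   (saturated fat)
  3.4x2 + 6.4x3 ≥ 12.1   (fibre)
  x1, x2, x3, x4 ≥ 0.
The optimal basis is {brown rice, whole-barley bread}; cottage cheese, cheddar drop out. Binding constraints: sugar and fibre.
Solving gives x2 = 3.167, x3 = 0.2083.
Cost = 0.37·3.167 + 0.61·0.2083 = 1.2989.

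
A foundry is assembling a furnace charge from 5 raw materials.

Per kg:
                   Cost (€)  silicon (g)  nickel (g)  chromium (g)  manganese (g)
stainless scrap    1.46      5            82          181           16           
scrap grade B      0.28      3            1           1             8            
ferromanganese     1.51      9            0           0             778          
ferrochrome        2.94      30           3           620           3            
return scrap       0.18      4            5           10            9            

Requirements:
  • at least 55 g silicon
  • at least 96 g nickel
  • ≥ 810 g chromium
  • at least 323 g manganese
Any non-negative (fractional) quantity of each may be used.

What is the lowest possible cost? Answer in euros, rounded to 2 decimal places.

Let x1 = kg of stainless scrap, x2 = kg of scrap grade B, x3 = kg of ferromanganese, x4 = kg of ferrochrome, x5 = kg of return scrap.
Minimize 1.46x1 + 0.28x2 + 1.51x3 + 2.94x4 + 0.18x5 s.t.:
  5x1 + 3x2 + 9x3 + 30x4 + 4x5 ≥ 55   (silicon)
  82x1 + 1x2 + 3x4 + 5x5 ≥ 96   (nickel)
  181x1 + 1x2 + 620x4 + 10x5 ≥ 810   (chromium)
  16x1 + 8x2 + 778x3 + 3x4 + 9x5 ≥ 323   (manganese)
  x1, x2, x3, x4, x5 ≥ 0.
The cheapest feasible vertex uses only stainless scrap, ferromanganese, ferrochrome, return scrap; scrap grade B is not used. Binding constraints: silicon, nickel, chromium, manganese.
Optimal quantities: stainless scrap = 0.858 kg, ferromanganese = 0.3412 kg, ferrochrome = 0.9828 kg, return scrap = 4.539 kg.
Total cost: 1.46·0.858 + 1.51·0.3412 + 2.94·0.9828 + 0.18·4.539 = 5.4743.

€5.47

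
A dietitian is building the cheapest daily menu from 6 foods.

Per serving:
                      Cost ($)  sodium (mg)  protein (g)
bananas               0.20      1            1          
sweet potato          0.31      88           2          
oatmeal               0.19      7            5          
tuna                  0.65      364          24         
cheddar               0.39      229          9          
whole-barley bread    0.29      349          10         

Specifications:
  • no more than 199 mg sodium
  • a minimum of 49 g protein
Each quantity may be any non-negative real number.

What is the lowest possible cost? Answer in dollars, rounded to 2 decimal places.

$1.76

This is a linear program. Let x1 = servings of bananas, x2 = servings of sweet potato, x3 = servings of oatmeal, x4 = servings of tuna, x5 = servings of cheddar, x6 = servings of whole-barley bread.
Minimize 0.2x1 + 0.31x2 + 0.19x3 + 0.65x4 + 0.39x5 + 0.29x6 s.t.:
  1x1 + 88x2 + 7x3 + 364x4 + 229x5 + 349x6 ≤ 199   (sodium)
  1x1 + 2x2 + 5x3 + 24x4 + 9x5 + 10x6 ≥ 49   (protein)
  x1, x2, x3, x4, x5, x6 ≥ 0.
The minimum-cost mix takes nothing from bananas, sweet potato, cheddar, whole-barley bread — only oatmeal, tuna. Binding constraints: sodium and protein.
So oatmeal = 7.906 servings, tuna = 0.3947 servings.
Total cost: 0.19·7.906 + 0.65·0.3947 = 1.7587.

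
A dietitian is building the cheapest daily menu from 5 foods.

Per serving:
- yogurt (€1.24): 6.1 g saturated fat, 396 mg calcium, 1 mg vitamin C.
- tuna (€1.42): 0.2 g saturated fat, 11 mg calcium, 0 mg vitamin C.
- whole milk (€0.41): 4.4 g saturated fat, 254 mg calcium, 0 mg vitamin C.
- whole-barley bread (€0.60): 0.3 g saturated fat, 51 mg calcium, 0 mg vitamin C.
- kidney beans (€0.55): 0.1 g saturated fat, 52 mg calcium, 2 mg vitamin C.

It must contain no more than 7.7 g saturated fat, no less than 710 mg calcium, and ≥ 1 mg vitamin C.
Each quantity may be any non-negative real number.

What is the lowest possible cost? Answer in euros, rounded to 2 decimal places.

€3.82

Treat it as an LP. Let x1 = servings of yogurt, x2 = servings of tuna, x3 = servings of whole milk, x4 = servings of whole-barley bread, x5 = servings of kidney beans.
Minimise 1.24x1 + 1.42x2 + 0.41x3 + 0.6x4 + 0.55x5 s.t.:
  6.1x1 + 0.2x2 + 4.4x3 + 0.3x4 + 0.1x5 ≤ 7.7   (saturated fat)
  396x1 + 11x2 + 254x3 + 51x4 + 52x5 ≥ 710   (calcium)
  1x1 + 2x5 ≥ 1   (vitamin C)
  x1, x2, x3, x4, x5 ≥ 0.
The minimum-cost mix takes nothing from yogurt, tuna, whole-barley bread — only whole milk, kidney beans. The saturated fat and calcium requirements are met with equality.
So whole milk = 1.619 servings, kidney beans = 5.743 servings.
Total cost: 0.41·1.619 + 0.55·5.743 = 3.8224.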